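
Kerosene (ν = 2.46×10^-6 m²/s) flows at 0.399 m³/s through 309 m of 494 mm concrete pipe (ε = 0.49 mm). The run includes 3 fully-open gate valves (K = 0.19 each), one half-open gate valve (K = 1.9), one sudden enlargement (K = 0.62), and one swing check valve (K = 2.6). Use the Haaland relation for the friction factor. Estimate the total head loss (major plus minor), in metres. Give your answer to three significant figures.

H_L ≈ 4.06 m

V = 4Q/(πD²) = 2.082 m/s; V²/2g = 0.2209 m
Re = 4.18×10^5, ε/D = 9.92×10^-4 → f = 0.02026 (Haaland)
Major: h_f = f(L/D)·V²/2g = 0.02026·625.5·0.2209 = 2.799 m
Minor: ΣK = 5.69; h_m = ΣK·V²/2g = 1.257 m
Total H_L = 2.799 + 1.257 = 4.056 m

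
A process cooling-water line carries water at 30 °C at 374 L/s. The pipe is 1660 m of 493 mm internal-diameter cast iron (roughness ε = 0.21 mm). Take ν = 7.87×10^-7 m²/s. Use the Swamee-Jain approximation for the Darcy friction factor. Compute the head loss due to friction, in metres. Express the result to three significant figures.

V = 4Q/(πD²) = 4·0.374/(π·0.493²) = 1.959 m/s
Re = VD/ν = 1.959·0.493/7.87×10^-7 = 1.23×10^6 → turbulent
ε/D = 0.21/493 = 4.26×10^-4
Swamee-Jain: f = 0.01667
h_f = f(L/D)V²/(2g) = 0.01667·(1660/0.493)·1.959²/(2·9.81) = 10.98 m

h_f ≈ 11.0 m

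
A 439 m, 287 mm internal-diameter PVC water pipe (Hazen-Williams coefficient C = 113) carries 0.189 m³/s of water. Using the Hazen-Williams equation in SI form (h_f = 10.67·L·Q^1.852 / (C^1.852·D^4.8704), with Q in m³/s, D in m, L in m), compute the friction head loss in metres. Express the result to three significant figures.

h_f = 10.67·439·0.189^1.852 / (113^1.852·0.287^4.8704) = 14.75 m

h_f ≈ 14.7 m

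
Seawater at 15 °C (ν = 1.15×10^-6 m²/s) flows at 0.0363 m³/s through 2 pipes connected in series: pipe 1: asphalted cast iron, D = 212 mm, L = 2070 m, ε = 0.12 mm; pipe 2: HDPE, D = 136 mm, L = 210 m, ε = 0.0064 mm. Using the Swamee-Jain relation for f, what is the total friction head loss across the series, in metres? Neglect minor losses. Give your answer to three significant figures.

Pipe 1: V = 1.028 m/s, Re = 1.90×10^5, ε/D = 5.66×10^-4, f = 0.01936, h_1 = f(L/D)V²/2g = 10.19 m
Pipe 2: V = 2.499 m/s, Re = 2.96×10^5, ε/D = 4.71×10^-5, f = 0.01494, h_2 = f(L/D)V²/2g = 7.342 m
Series → Q common, losses add: H = Σh = 17.53 m

H ≈ 17.5 m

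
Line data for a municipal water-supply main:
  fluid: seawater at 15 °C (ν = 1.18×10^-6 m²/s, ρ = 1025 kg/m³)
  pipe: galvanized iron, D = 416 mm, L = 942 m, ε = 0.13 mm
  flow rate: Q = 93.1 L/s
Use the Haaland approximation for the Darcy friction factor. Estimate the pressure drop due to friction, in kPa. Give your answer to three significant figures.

Δp ≈ 9.39 kPa

V = 4Q/(πD²) = 4·0.0931/(π·0.416²) = 0.6850 m/s
Re = VD/ν = 0.6850·0.416/1.18×10^-6 = 2.41×10^5 → turbulent
ε/D = 0.13/416 = 3.13×10^-4
Haaland: f = 0.01724
h_f = f(L/D)V²/(2g) = 0.01724·(942/0.416)·0.6850²/(2·9.81) = 0.9334 m
Δp = ρg·h_f = 1025·9.81·0.9334 = 9.385 kPa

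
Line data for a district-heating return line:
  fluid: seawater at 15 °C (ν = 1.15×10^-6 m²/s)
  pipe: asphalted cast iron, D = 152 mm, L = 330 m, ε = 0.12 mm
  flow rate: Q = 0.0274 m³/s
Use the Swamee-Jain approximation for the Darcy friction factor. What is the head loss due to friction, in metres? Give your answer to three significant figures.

V = 4Q/(πD²) = 4·0.0274/(π·0.152²) = 1.510 m/s
Re = VD/ν = 1.510·0.152/1.15×10^-6 = 2.00×10^5 → turbulent
ε/D = 0.12/152 = 7.89×10^-4
Swamee-Jain: f = 0.02032
h_f = f(L/D)V²/(2g) = 0.02032·(330/0.152)·1.510²/(2·9.81) = 5.127 m

h_f ≈ 5.13 m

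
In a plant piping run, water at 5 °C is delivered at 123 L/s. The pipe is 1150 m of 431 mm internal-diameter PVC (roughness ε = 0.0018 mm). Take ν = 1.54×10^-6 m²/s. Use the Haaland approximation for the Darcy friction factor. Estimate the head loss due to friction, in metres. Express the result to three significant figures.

V = 4Q/(πD²) = 4·0.123/(π·0.431²) = 0.8431 m/s
Re = VD/ν = 0.8431·0.431/1.54×10^-6 = 2.36×10^5 → turbulent
ε/D = 0.0018/431 = 4.18×10^-6
Haaland: f = 0.01504
h_f = f(L/D)V²/(2g) = 0.01504·(1150/0.431)·0.8431²/(2·9.81) = 1.454 m

h_f ≈ 1.45 m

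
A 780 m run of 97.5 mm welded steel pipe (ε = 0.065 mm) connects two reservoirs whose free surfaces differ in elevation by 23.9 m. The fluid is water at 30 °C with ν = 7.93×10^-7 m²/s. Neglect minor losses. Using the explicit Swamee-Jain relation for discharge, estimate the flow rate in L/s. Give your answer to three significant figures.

Swamee-Jain (Type II): Q = -0.965·√(gD⁵h_f/L)·ln[ε/(3.7D) + √(3.17ν²L/(gD³h_f))]
√(gD⁵h_f/L) = √(9.81·0.0975⁵·23.9/780) = 0.001627
ε/(3.7D) = 1.80×10^-4; √(3.17ν²L/(gD³h_f)) = 8.46×10^-5
Q = -0.965·0.001627·ln(2.648×10^-4) = 0.01294 m³/s
Check: V = 1.73 m/s, Re = 2.13×10^5, f = 0.01967, h_f = 24.1 m ≈ 23.9 m ✓

Q ≈ 12.9 L/s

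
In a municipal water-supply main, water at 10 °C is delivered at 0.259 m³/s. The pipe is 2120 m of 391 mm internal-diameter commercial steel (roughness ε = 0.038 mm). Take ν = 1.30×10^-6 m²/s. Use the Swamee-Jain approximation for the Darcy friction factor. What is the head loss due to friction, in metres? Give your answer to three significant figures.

h_f ≈ 18.0 m

V = 4Q/(πD²) = 4·0.259/(π·0.391²) = 2.157 m/s
Re = VD/ν = 2.157·0.391/1.30×10^-6 = 6.49×10^5 → turbulent
ε/D = 0.038/391 = 9.72×10^-5
Swamee-Jain: f = 0.01403
h_f = f(L/D)V²/(2g) = 0.01403·(2120/0.391)·2.157²/(2·9.81) = 18.03 m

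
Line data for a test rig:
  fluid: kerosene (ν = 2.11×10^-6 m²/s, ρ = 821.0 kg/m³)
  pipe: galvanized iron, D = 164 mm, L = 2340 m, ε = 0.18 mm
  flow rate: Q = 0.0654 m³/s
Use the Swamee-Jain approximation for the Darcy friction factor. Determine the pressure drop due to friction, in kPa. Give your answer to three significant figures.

Δp ≈ 1200 kPa

V = 4Q/(πD²) = 4·0.0654/(π·0.164²) = 3.096 m/s
Re = VD/ν = 3.096·0.164/2.11×10^-6 = 2.41×10^5 → turbulent
ε/D = 0.18/164 = 0.00110
Swamee-Jain: f = 0.02136
h_f = f(L/D)V²/(2g) = 0.02136·(2340/0.164)·3.096²/(2·9.81) = 148.9 m
Δp = ρg·h_f = 821.0·9.81·148.9 = 1199 kPa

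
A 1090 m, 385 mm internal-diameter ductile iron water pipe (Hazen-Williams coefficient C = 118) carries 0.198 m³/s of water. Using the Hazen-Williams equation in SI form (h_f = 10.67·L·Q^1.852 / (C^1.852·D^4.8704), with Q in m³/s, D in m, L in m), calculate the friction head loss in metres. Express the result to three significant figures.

h_f = 10.67·1090·0.198^1.852 / (118^1.852·0.385^4.8704) = 8.808 m

h_f ≈ 8.81 m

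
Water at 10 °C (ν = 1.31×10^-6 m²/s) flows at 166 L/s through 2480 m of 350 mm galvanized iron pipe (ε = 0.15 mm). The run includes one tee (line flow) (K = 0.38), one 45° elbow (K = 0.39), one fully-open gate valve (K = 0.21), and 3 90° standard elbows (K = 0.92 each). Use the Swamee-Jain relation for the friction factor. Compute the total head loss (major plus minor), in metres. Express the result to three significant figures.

V = 4Q/(πD²) = 1.725 m/s; V²/2g = 0.1517 m
Re = 4.61×10^5, ε/D = 4.29×10^-4 → f = 0.01739 (Swamee-Jain)
Major: h_f = f(L/D)·V²/2g = 0.01739·7086·0.1517 = 18.70 m
Minor: ΣK = 3.74; h_m = ΣK·V²/2g = 0.5675 m
Total H_L = 18.70 + 0.5675 = 19.27 m

H_L ≈ 19.3 m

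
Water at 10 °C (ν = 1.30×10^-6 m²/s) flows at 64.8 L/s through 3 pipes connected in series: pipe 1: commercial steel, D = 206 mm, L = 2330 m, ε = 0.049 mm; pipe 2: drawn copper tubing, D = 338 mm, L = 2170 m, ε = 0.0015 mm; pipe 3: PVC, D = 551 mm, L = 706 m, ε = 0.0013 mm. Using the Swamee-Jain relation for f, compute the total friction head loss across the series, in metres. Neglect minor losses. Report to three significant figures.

Pipe 1: V = 1.944 m/s, Re = 3.08×10^5, ε/D = 2.38×10^-4, f = 0.01656, h_1 = f(L/D)V²/2g = 36.09 m
Pipe 2: V = 0.7222 m/s, Re = 1.88×10^5, ε/D = 4.44×10^-6, f = 0.01576, h_2 = f(L/D)V²/2g = 2.690 m
Pipe 3: V = 0.2718 m/s, Re = 1.15×10^5, ε/D = 2.36×10^-6, f = 0.01736, h_3 = f(L/D)V²/2g = 0.08374 m
Series → Q common, losses add: H = Σh = 38.86 m

H ≈ 38.9 m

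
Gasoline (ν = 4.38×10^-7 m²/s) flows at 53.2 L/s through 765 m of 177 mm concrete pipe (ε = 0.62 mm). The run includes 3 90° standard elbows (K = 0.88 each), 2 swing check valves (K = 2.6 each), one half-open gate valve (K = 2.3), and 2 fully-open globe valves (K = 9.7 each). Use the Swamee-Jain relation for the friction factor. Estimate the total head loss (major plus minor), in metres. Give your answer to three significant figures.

H_L ≈ 35.4 m

V = 4Q/(πD²) = 2.162 m/s; V²/2g = 0.2383 m
Re = 8.74×10^5, ε/D = 0.00350 → f = 0.02755 (Swamee-Jain)
Major: h_f = f(L/D)·V²/2g = 0.02755·4322·0.2383 = 28.38 m
Minor: ΣK = 29.5; h_m = ΣK·V²/2g = 7.038 m
Total H_L = 28.38 + 7.038 = 35.41 m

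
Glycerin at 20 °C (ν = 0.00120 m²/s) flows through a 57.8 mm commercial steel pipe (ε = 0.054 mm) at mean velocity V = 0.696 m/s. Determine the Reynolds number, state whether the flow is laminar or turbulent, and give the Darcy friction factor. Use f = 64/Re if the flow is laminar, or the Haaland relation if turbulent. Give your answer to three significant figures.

Re ≈ 33.5; laminar; f = 64/Re ≈ 1.91

Re = VD/ν = 0.6960·0.0578/0.00120 = 33.5
Re < 2300 → laminar → f = 64/Re = 1.909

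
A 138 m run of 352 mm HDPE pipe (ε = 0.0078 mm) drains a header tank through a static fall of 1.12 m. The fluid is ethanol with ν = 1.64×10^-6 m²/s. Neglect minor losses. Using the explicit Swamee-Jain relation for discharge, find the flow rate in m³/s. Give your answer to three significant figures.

Swamee-Jain (Type II): Q = -0.965·√(gD⁵h_f/L)·ln[ε/(3.7D) + √(3.17ν²L/(gD³h_f))]
√(gD⁵h_f/L) = √(9.81·0.352⁵·1.12/138) = 0.02074
ε/(3.7D) = 5.99×10^-6; √(3.17ν²L/(gD³h_f)) = 4.96×10^-5
Q = -0.965·0.02074·ln(5.554×10^-5) = 0.1961 m³/s
Check: V = 2.02 m/s, Re = 4.33×10^5, f = 0.01376, h_f = 1.12 m ≈ 1.12 m ✓

Q ≈ 0.196 m³/s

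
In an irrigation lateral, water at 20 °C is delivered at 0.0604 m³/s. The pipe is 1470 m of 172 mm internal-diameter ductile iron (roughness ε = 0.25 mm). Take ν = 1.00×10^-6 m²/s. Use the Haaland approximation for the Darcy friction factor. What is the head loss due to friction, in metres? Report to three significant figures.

V = 4Q/(πD²) = 4·0.0604/(π·0.172²) = 2.600 m/s
Re = VD/ν = 2.600·0.172/1.00×10^-6 = 4.47×10^5 → turbulent
ε/D = 0.25/172 = 0.00145
Haaland: f = 0.02204
h_f = f(L/D)V²/(2g) = 0.02204·(1470/0.172)·2.600²/(2·9.81) = 64.89 m

h_f ≈ 64.9 m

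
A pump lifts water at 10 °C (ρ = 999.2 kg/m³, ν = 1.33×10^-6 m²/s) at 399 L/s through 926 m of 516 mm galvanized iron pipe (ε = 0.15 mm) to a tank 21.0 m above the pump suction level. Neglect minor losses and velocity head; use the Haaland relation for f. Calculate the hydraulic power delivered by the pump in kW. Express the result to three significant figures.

V = 4Q/(πD²) = 1.908 m/s; Re = 7.40×10^5; ε/D = 2.91×10^-4; f = 0.01572
h_f = f(L/D)V²/2g = 5.235 m
Total head H = z + h_f = 21.0 + 5.235 = 26.24 m
P_hyd = ρgQH = 999.2·9.81·0.399·26.24 = 102.6 kW

P_hyd ≈ 103 kW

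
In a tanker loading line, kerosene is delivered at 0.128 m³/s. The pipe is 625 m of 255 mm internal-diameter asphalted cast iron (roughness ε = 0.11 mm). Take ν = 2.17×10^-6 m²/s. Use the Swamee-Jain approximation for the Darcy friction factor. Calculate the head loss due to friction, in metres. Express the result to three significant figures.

V = 4Q/(πD²) = 4·0.128/(π·0.255²) = 2.506 m/s
Re = VD/ν = 2.506·0.255/2.17×10^-6 = 2.95×10^5 → turbulent
ε/D = 0.11/255 = 4.31×10^-4
Swamee-Jain: f = 0.01795
h_f = f(L/D)V²/(2g) = 0.01795·(625/0.255)·2.506²/(2·9.81) = 14.08 m

h_f ≈ 14.1 m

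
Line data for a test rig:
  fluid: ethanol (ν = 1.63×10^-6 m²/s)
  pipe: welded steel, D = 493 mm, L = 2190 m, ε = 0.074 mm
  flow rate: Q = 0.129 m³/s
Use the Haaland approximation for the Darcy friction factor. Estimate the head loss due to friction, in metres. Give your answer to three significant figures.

h_f ≈ 1.70 m

V = 4Q/(πD²) = 4·0.129/(π·0.493²) = 0.6758 m/s
Re = VD/ν = 0.6758·0.493/1.63×10^-6 = 2.04×10^5 → turbulent
ε/D = 0.074/493 = 1.50×10^-4
Haaland: f = 0.01648
h_f = f(L/D)V²/(2g) = 0.01648·(2190/0.493)·0.6758²/(2·9.81) = 1.704 m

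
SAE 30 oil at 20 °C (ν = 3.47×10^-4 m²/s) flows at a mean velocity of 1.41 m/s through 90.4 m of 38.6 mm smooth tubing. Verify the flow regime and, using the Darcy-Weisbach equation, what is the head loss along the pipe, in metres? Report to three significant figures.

h_f ≈ 96.8 m

Re = VD/ν = 1.41·0.03860/3.47×10^-4 = 157 → laminar (Re < 2300)
f = 64/Re = 0.4080
h_f = f(L/D)V²/(2g) = 0.4080·(90.4/0.03860)·1.41²/(2·9.81) = 96.83 m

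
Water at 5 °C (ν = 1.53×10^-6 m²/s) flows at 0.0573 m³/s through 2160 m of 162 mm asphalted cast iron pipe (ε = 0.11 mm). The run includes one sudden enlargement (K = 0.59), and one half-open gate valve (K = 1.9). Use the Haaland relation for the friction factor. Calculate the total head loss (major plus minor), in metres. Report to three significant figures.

V = 4Q/(πD²) = 2.780 m/s; V²/2g = 0.3939 m
Re = 2.94×10^5, ε/D = 6.79×10^-4 → f = 0.01906 (Haaland)
Major: h_f = f(L/D)·V²/2g = 0.01906·13333·0.3939 = 100.1 m
Minor: ΣK = 2.49; h_m = ΣK·V²/2g = 0.9808 m
Total H_L = 100.1 + 0.9808 = 101.1 m

H_L ≈ 101 m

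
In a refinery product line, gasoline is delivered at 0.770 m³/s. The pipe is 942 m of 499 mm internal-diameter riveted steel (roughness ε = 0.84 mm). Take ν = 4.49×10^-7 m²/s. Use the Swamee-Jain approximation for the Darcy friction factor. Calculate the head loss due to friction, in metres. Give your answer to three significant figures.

h_f ≈ 33.5 m

V = 4Q/(πD²) = 4·0.770/(π·0.499²) = 3.937 m/s
Re = VD/ν = 3.937·0.499/4.49×10^-7 = 4.38×10^6 → turbulent
ε/D = 0.84/499 = 0.00168
Swamee-Jain: f = 0.02246
h_f = f(L/D)V²/(2g) = 0.02246·(942/0.499)·3.937²/(2·9.81) = 33.50 m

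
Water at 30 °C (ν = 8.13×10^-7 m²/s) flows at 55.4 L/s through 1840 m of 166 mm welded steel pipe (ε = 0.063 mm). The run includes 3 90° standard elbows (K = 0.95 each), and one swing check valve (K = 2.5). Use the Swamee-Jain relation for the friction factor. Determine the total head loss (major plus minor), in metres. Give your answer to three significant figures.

V = 4Q/(πD²) = 2.560 m/s; V²/2g = 0.3340 m
Re = 5.23×10^5, ε/D = 3.80×10^-4 → f = 0.01693 (Swamee-Jain)
Major: h_f = f(L/D)·V²/2g = 0.01693·11084·0.3340 = 62.66 m
Minor: ΣK = 5.35; h_m = ΣK·V²/2g = 1.787 m
Total H_L = 62.66 + 1.787 = 64.45 m

H_L ≈ 64.5 m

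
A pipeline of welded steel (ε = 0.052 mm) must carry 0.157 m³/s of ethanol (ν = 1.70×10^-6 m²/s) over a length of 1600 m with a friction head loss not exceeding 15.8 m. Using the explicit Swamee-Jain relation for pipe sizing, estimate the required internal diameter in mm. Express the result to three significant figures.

D ≈ 321 mm

Swamee-Jain (Type III): D = 0.66·[ε^1.25·(LQ²/(gh_f))^4.75 + ν·Q^9.4·(L/(gh_f))^5.2]^0.04
LQ²/(gh_f) = 0.2544; L/(gh_f) = 10.32
Term 1 = ε^1.25·(…)^4.75 = 6.63×10^-9; Term 2 = ν·Q^9.4·(…)^5.2 = 8.78×10^-9
D = 0.66·(6.63×10^-9 + 8.78×10^-9)^0.04 = 0.3214 m = 321 mm
Check: V = 1.94 m/s, Re = 3.66×10^5, f = 0.01563, h_f = 14.9 m ≈ 15.8 m ✓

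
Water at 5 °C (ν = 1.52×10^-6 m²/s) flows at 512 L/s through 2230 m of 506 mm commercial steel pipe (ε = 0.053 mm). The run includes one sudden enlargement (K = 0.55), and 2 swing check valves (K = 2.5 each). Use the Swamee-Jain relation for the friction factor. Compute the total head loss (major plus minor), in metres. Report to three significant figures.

V = 4Q/(πD²) = 2.546 m/s; V²/2g = 0.3304 m
Re = 8.48×10^5, ε/D = 1.05×10^-4 → f = 0.01377 (Swamee-Jain)
Major: h_f = f(L/D)·V²/2g = 0.01377·4407·0.3304 = 20.05 m
Minor: ΣK = 5.55; h_m = ΣK·V²/2g = 1.834 m
Total H_L = 20.05 + 1.834 = 21.88 m

H_L ≈ 21.9 m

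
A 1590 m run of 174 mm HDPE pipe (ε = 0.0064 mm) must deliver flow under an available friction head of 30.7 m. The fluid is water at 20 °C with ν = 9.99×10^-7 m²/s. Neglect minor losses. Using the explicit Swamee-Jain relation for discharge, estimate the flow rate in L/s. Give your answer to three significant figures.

Q ≈ 51.0 L/s

Swamee-Jain (Type II): Q = -0.965·√(gD⁵h_f/L)·ln[ε/(3.7D) + √(3.17ν²L/(gD³h_f))]
√(gD⁵h_f/L) = √(9.81·0.174⁵·30.7/1590) = 0.005496
ε/(3.7D) = 9.94×10^-6; √(3.17ν²L/(gD³h_f)) = 5.63×10^-5
Q = -0.965·0.005496·ln(6.625×10^-5) = 0.05104 m³/s
Check: V = 2.15 m/s, Re = 3.74×10^5, f = 0.01428, h_f = 30.6 m ≈ 30.7 m ✓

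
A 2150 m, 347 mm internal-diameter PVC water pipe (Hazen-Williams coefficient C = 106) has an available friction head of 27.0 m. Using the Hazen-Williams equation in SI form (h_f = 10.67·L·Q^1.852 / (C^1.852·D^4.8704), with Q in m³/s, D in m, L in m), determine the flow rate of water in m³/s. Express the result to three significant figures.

Rearranging: Q = [h_f·C^1.852·D^4.8704 / (10.67·L)]^(1/1.852)
Q = [27.0·106^1.852·0.347^4.8704 / (10.67·2150)]^0.540 = 0.1717 m³/s

Q ≈ 0.172 m³/s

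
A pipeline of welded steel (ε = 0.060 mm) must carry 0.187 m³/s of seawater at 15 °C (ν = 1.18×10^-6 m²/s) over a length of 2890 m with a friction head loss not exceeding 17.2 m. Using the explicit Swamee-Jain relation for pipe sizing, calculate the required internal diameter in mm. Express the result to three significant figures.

D ≈ 378 mm

Swamee-Jain (Type III): D = 0.66·[ε^1.25·(LQ²/(gh_f))^4.75 + ν·Q^9.4·(L/(gh_f))^5.2]^0.04
LQ²/(gh_f) = 0.5989; L/(gh_f) = 17.13
Term 1 = ε^1.25·(…)^4.75 = 4.63×10^-7; Term 2 = ν·Q^9.4·(…)^5.2 = 4.39×10^-7
D = 0.66·(4.63×10^-7 + 4.39×10^-7)^0.04 = 0.3782 m = 378 mm
Check: V = 1.66 m/s, Re = 5.33×10^5, f = 0.01502, h_f = 16.2 m ≈ 17.2 m ✓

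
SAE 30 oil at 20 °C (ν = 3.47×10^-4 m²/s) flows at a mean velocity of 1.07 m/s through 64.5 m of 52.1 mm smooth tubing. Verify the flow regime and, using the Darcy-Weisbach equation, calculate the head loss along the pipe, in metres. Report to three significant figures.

Re = VD/ν = 1.07·0.05210/3.47×10^-4 = 161 → laminar (Re < 2300)
f = 64/Re = 0.3984
h_f = f(L/D)V²/(2g) = 0.3984·(64.5/0.05210)·1.07²/(2·9.81) = 28.78 m

h_f ≈ 28.8 m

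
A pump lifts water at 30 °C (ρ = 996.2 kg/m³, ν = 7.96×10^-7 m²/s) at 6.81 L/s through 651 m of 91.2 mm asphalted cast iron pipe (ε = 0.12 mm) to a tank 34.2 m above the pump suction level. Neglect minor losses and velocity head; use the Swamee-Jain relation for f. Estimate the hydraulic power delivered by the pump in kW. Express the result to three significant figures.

V = 4Q/(πD²) = 1.042 m/s; Re = 1.19×10^5; ε/D = 0.00132; f = 0.02307
h_f = f(L/D)V²/2g = 9.120 m
Total head H = z + h_f = 34.2 + 9.120 = 43.32 m
P_hyd = ρgQH = 996.2·9.81·0.00681·43.32 = 2.883 kW

P_hyd ≈ 2.88 kW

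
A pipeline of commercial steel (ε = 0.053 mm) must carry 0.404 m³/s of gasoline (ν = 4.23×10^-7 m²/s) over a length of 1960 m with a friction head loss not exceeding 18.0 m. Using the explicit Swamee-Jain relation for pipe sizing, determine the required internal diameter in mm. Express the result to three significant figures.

D ≈ 456 mm

Swamee-Jain (Type III): D = 0.66·[ε^1.25·(LQ²/(gh_f))^4.75 + ν·Q^9.4·(L/(gh_f))^5.2]^0.04
LQ²/(gh_f) = 1.812; L/(gh_f) = 11.10
Term 1 = ε^1.25·(…)^4.75 = 7.61×10^-5; Term 2 = ν·Q^9.4·(…)^5.2 = 2.30×10^-5
D = 0.66·(7.61×10^-5 + 2.30×10^-5)^0.04 = 0.4564 m = 456 mm
Check: V = 2.47 m/s, Re = 2.66×10^6, f = 0.01298, h_f = 17.3 m ≈ 18.0 m ✓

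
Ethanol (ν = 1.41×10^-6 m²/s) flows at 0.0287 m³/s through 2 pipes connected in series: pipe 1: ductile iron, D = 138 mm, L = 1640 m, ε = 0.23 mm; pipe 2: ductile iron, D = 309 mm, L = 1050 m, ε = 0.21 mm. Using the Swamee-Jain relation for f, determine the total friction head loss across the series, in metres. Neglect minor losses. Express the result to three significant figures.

Pipe 1: V = 1.919 m/s, Re = 1.88×10^5, ε/D = 0.00167, f = 0.02357, h_1 = f(L/D)V²/2g = 52.56 m
Pipe 2: V = 0.3827 m/s, Re = 8.39×10^4, ε/D = 6.80×10^-4, f = 0.02160, h_2 = f(L/D)V²/2g = 0.5480 m
Series → Q common, losses add: H = Σh = 53.11 m

H ≈ 53.1 m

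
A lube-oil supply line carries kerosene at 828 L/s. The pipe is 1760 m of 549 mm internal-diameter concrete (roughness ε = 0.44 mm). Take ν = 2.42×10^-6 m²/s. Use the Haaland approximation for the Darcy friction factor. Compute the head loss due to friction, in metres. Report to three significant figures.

V = 4Q/(πD²) = 4·0.828/(π·0.549²) = 3.498 m/s
Re = VD/ν = 3.498·0.549/2.42×10^-6 = 7.94×10^5 → turbulent
ε/D = 0.44/549 = 8.01×10^-4
Haaland: f = 0.01905
h_f = f(L/D)V²/(2g) = 0.01905·(1760/0.549)·3.498²/(2·9.81) = 38.08 m

h_f ≈ 38.1 m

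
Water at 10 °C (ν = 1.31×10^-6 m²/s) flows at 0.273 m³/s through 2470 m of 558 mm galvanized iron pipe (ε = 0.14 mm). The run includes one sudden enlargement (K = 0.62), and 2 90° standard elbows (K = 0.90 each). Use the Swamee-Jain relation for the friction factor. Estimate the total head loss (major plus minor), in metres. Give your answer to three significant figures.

V = 4Q/(πD²) = 1.116 m/s; V²/2g = 0.06352 m
Re = 4.76×10^5, ε/D = 2.51×10^-4 → f = 0.01603 (Swamee-Jain)
Major: h_f = f(L/D)·V²/2g = 0.01603·4427·0.06352 = 4.507 m
Minor: ΣK = 2.42; h_m = ΣK·V²/2g = 0.1537 m
Total H_L = 4.507 + 0.1537 = 4.661 m

H_L ≈ 4.66 m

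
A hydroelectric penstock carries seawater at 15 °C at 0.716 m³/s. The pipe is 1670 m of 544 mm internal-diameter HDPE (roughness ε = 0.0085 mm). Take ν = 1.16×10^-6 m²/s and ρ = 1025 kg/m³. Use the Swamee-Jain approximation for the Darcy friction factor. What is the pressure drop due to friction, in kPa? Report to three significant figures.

Δp ≈ 170 kPa

V = 4Q/(πD²) = 4·0.716/(π·0.544²) = 3.081 m/s
Re = VD/ν = 3.081·0.544/1.16×10^-6 = 1.44×10^6 → turbulent
ε/D = 0.0085/544 = 1.56×10^-5
Swamee-Jain: f = 0.01139
h_f = f(L/D)V²/(2g) = 0.01139·(1670/0.544)·3.081²/(2·9.81) = 16.91 m
Δp = ρg·h_f = 1025·9.81·16.91 = 170.0 kPa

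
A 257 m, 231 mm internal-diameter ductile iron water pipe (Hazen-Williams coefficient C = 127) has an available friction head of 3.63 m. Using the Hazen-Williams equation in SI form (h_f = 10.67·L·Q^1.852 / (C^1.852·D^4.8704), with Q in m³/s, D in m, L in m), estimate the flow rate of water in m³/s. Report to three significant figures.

Rearranging: Q = [h_f·C^1.852·D^4.8704 / (10.67·L)]^(1/1.852)
Q = [3.63·127^1.852·0.231^4.8704 / (10.67·257)]^0.540 = 0.07518 m³/s

Q ≈ 0.0752 m³/s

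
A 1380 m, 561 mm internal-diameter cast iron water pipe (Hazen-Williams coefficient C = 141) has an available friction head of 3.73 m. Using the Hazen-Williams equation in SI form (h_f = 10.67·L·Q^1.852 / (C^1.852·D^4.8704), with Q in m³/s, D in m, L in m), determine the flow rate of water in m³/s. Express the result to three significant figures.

Q ≈ 0.353 m³/s

Rearranging: Q = [h_f·C^1.852·D^4.8704 / (10.67·L)]^(1/1.852)
Q = [3.73·141^1.852·0.561^4.8704 / (10.67·1380)]^0.540 = 0.3525 m³/s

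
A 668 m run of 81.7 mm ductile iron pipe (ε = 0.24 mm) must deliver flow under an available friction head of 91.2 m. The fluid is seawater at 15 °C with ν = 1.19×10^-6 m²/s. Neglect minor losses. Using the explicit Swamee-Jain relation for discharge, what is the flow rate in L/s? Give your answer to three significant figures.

Swamee-Jain (Type II): Q = -0.965·√(gD⁵h_f/L)·ln[ε/(3.7D) + √(3.17ν²L/(gD³h_f))]
√(gD⁵h_f/L) = √(9.81·0.0817⁵·91.2/668) = 0.002208
ε/(3.7D) = 7.94×10^-4; √(3.17ν²L/(gD³h_f)) = 7.84×10^-5
Q = -0.965·0.002208·ln(8.723×10^-4) = 0.01501 m³/s
Check: V = 2.86 m/s, Re = 1.97×10^5, f = 0.02689, h_f = 91.8 m ≈ 91.2 m ✓

Q ≈ 15.0 L/s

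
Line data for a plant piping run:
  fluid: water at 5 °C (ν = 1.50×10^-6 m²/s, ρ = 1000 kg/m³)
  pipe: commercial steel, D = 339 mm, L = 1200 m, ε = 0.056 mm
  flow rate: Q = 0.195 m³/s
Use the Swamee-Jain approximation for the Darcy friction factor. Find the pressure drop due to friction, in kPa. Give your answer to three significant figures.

V = 4Q/(πD²) = 4·0.195/(π·0.339²) = 2.160 m/s
Re = VD/ν = 2.160·0.339/1.50×10^-6 = 4.88×10^5 → turbulent
ε/D = 0.056/339 = 1.65×10^-4
Swamee-Jain: f = 0.01521
h_f = f(L/D)V²/(2g) = 0.01521·(1200/0.339)·2.160²/(2·9.81) = 12.81 m
Δp = ρg·h_f = 1000·9.81·12.81 = 125.6 kPa

Δp ≈ 126 kPa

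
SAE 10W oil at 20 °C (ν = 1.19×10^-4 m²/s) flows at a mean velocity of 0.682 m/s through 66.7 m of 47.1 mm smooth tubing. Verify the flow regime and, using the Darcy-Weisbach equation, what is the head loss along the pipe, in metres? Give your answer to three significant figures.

Re = VD/ν = 0.682·0.04710/1.19×10^-4 = 270 → laminar (Re < 2300)
f = 64/Re = 0.2371
h_f = f(L/D)V²/(2g) = 0.2371·(66.7/0.04710)·0.682²/(2·9.81) = 7.960 m

h_f ≈ 7.96 m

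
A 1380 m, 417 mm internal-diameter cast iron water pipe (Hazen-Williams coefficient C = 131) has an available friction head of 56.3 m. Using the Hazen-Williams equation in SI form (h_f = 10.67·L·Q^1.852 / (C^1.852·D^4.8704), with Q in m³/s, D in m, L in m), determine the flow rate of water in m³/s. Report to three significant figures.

Rearranging: Q = [h_f·C^1.852·D^4.8704 / (10.67·L)]^(1/1.852)
Q = [56.3·131^1.852·0.417^4.8704 / (10.67·1380)]^0.540 = 0.6500 m³/s

Q ≈ 0.650 m³/s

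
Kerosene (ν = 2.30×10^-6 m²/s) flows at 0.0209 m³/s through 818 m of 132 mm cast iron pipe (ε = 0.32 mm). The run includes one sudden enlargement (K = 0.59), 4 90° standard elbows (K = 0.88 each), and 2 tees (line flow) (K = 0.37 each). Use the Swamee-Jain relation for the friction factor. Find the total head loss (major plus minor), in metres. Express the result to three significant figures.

V = 4Q/(πD²) = 1.527 m/s; V²/2g = 0.1189 m
Re = 8.77×10^4, ε/D = 0.00242 → f = 0.02660 (Swamee-Jain)
Major: h_f = f(L/D)·V²/2g = 0.02660·6197·0.1189 = 19.60 m
Minor: ΣK = 4.85; h_m = ΣK·V²/2g = 0.5766 m
Total H_L = 19.60 + 0.5766 = 20.17 m

H_L ≈ 20.2 m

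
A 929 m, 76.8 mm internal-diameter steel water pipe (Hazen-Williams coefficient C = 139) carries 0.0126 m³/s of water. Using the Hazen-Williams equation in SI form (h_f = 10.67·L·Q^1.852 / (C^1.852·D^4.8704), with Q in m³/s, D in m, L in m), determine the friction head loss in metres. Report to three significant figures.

h_f ≈ 86.7 m

h_f = 10.67·929·0.0126^1.852 / (139^1.852·0.0768^4.8704) = 86.68 m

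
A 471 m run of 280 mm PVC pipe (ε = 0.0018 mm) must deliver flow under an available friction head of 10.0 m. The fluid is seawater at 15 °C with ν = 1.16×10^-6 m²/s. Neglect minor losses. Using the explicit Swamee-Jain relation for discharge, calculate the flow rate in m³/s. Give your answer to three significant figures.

Swamee-Jain (Type II): Q = -0.965·√(gD⁵h_f/L)·ln[ε/(3.7D) + √(3.17ν²L/(gD³h_f))]
√(gD⁵h_f/L) = √(9.81·0.280⁵·10.0/471) = 0.01893
ε/(3.7D) = 1.74×10^-6; √(3.17ν²L/(gD³h_f)) = 3.05×10^-5
Q = -0.965·0.01893·ln(3.228×10^-5) = 0.1889 m³/s
Check: V = 3.07 m/s, Re = 7.41×10^5, f = 0.01235, h_f = 9.97 m ≈ 10.0 m ✓

Q ≈ 0.189 m³/s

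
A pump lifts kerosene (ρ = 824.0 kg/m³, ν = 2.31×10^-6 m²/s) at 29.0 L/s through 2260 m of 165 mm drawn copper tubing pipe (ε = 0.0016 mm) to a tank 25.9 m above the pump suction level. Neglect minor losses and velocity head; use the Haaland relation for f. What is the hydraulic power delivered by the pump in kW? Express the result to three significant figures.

P_hyd ≈ 11.5 kW

V = 4Q/(πD²) = 1.356 m/s; Re = 9.69×10^4; ε/D = 9.70×10^-6; f = 0.01798
h_f = f(L/D)V²/2g = 23.08 m
Total head H = z + h_f = 25.9 + 23.08 = 48.98 m
P_hyd = ρgQH = 824.0·9.81·0.0290·48.98 = 11.48 kW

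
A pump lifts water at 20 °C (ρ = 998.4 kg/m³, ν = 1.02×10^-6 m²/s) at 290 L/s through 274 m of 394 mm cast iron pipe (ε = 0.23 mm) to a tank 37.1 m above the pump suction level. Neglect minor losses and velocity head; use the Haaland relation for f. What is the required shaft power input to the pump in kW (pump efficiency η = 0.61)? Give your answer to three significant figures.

P_shaft ≈ 189 kW

V = 4Q/(πD²) = 2.379 m/s; Re = 9.19×10^5; ε/D = 5.84×10^-4; f = 0.01776
h_f = f(L/D)V²/2g = 3.561 m
Total head H = z + h_f = 37.1 + 3.561 = 40.66 m
P_hyd = ρgQH = 998.4·9.81·0.290·40.66 = 115.5 kW
P_shaft = P_hyd/η = 115.5/0.61 = 189.3 kW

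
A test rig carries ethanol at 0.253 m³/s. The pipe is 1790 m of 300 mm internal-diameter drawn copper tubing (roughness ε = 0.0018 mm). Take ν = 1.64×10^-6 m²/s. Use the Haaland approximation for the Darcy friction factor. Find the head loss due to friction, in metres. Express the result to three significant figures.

V = 4Q/(πD²) = 4·0.253/(π·0.300²) = 3.579 m/s
Re = VD/ν = 3.579·0.300/1.64×10^-6 = 6.55×10^5 → turbulent
ε/D = 0.0018/300 = 6.00×10^-6
Haaland: f = 0.01254
h_f = f(L/D)V²/(2g) = 0.01254·(1790/0.300)·3.579²/(2·9.81) = 48.84 m

h_f ≈ 48.8 m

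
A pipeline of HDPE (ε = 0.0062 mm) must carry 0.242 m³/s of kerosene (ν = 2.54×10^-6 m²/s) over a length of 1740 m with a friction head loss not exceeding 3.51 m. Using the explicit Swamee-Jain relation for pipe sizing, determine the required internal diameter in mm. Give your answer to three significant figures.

Swamee-Jain (Type III): D = 0.66·[ε^1.25·(LQ²/(gh_f))^4.75 + ν·Q^9.4·(L/(gh_f))^5.2]^0.04
LQ²/(gh_f) = 2.959; L/(gh_f) = 50.53
Term 1 = ε^1.25·(…)^4.75 = 5.35×10^-5; Term 2 = ν·Q^9.4·(…)^5.2 = 0.00296
D = 0.66·(5.35×10^-5 + 0.00296)^0.04 = 0.5232 m = 523 mm
Check: V = 1.13 m/s, Re = 2.32×10^5, f = 0.01521, h_f = 3.27 m ≈ 3.51 m ✓

D ≈ 523 mm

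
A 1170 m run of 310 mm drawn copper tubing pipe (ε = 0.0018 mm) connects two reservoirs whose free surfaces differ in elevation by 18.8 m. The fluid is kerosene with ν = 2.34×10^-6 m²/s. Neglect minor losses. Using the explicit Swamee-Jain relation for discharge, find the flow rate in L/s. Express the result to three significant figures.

Q ≈ 198 L/s

Swamee-Jain (Type II): Q = -0.965·√(gD⁵h_f/L)·ln[ε/(3.7D) + √(3.17ν²L/(gD³h_f))]
√(gD⁵h_f/L) = √(9.81·0.310⁵·18.8/1170) = 0.02124
ε/(3.7D) = 1.57×10^-6; √(3.17ν²L/(gD³h_f)) = 6.08×10^-5
Q = -0.965·0.02124·ln(6.237×10^-5) = 0.1985 m³/s
Check: V = 2.63 m/s, Re = 3.48×10^5, f = 0.01405, h_f = 18.7 m ≈ 18.8 m ✓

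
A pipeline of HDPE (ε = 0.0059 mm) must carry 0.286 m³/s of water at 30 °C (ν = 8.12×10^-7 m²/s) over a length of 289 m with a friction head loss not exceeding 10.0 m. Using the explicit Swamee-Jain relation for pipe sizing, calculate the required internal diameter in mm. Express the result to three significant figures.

Swamee-Jain (Type III): D = 0.66·[ε^1.25·(LQ²/(gh_f))^4.75 + ν·Q^9.4·(L/(gh_f))^5.2]^0.04
LQ²/(gh_f) = 0.2410; L/(gh_f) = 2.946
Term 1 = ε^1.25·(…)^4.75 = 3.37×10^-10; Term 2 = ν·Q^9.4·(…)^5.2 = 1.74×10^-9
D = 0.66·(3.37×10^-10 + 1.74×10^-9)^0.04 = 0.2966 m = 297 mm
Check: V = 4.14 m/s, Re = 1.51×10^6, f = 0.01144, h_f = 9.73 m ≈ 10.0 m ✓

D ≈ 297 mm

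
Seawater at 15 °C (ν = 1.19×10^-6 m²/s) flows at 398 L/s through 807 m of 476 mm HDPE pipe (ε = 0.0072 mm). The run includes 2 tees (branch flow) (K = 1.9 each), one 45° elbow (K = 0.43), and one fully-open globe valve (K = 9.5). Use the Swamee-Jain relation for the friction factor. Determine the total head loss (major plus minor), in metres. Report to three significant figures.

V = 4Q/(πD²) = 2.237 m/s; V²/2g = 0.2550 m
Re = 8.95×10^5, ε/D = 1.51×10^-5 → f = 0.01217 (Swamee-Jain)
Major: h_f = f(L/D)·V²/2g = 0.01217·1695·0.2550 = 5.260 m
Minor: ΣK = 13.7; h_m = ΣK·V²/2g = 3.501 m
Total H_L = 5.260 + 3.501 = 8.761 m

H_L ≈ 8.76 m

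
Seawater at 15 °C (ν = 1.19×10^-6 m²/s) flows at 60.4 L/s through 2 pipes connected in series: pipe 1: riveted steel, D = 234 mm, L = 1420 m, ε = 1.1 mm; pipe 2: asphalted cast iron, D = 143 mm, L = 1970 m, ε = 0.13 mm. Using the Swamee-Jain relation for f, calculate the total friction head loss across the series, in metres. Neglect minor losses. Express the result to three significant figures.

H ≈ 217 m

Pipe 1: V = 1.404 m/s, Re = 2.76×10^5, ε/D = 0.00470, f = 0.03031, h_1 = f(L/D)V²/2g = 18.49 m
Pipe 2: V = 3.761 m/s, Re = 4.52×10^5, ε/D = 9.09×10^-4, f = 0.02002, h_2 = f(L/D)V²/2g = 198.8 m
Series → Q common, losses add: H = Σh = 217.3 m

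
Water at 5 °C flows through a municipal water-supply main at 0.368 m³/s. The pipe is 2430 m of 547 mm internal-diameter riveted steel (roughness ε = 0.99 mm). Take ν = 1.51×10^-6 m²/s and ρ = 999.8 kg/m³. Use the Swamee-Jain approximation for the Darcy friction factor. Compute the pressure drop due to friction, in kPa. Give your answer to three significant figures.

Δp ≈ 127 kPa

V = 4Q/(πD²) = 4·0.368/(π·0.547²) = 1.566 m/s
Re = VD/ν = 1.566·0.547/1.51×10^-6 = 5.67×10^5 → turbulent
ε/D = 0.99/547 = 0.00181
Swamee-Jain: f = 0.02327
h_f = f(L/D)V²/(2g) = 0.02327·(2430/0.547)·1.566²/(2·9.81) = 12.92 m
Δp = ρg·h_f = 999.8·9.81·12.92 = 126.7 kPa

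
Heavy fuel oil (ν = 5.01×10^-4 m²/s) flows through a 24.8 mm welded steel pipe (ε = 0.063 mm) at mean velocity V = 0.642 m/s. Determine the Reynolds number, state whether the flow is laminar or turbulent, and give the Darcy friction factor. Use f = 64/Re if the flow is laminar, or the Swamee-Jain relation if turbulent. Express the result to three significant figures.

Re = VD/ν = 0.6420·0.0248/5.01×10^-4 = 31.8
Re < 2300 → laminar → f = 64/Re = 2.014

Re ≈ 31.8; laminar; f = 64/Re ≈ 2.01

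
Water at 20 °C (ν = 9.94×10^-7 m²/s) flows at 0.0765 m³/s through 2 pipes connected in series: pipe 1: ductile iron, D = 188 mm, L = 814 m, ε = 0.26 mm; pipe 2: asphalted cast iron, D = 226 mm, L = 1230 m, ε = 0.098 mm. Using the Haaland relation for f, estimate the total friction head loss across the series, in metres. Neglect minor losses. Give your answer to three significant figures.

Pipe 1: V = 2.756 m/s, Re = 5.21×10^5, ε/D = 0.00138, f = 0.02172, h_1 = f(L/D)V²/2g = 36.41 m
Pipe 2: V = 1.907 m/s, Re = 4.34×10^5, ε/D = 4.34×10^-4, f = 0.01727, h_2 = f(L/D)V²/2g = 17.42 m
Series → Q common, losses add: H = Σh = 53.83 m

H ≈ 53.8 m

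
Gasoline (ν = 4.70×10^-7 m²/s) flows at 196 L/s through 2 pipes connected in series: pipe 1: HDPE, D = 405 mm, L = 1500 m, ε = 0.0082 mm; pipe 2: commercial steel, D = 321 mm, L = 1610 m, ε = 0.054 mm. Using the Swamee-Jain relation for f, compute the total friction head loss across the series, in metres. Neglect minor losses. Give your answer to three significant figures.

H ≈ 26.1 m

Pipe 1: V = 1.521 m/s, Re = 1.31×10^6, ε/D = 2.02×10^-5, f = 0.01166, h_1 = f(L/D)V²/2g = 5.093 m
Pipe 2: V = 2.422 m/s, Re = 1.65×10^6, ε/D = 1.68×10^-4, f = 0.01403, h_2 = f(L/D)V²/2g = 21.03 m
Series → Q common, losses add: H = Σh = 26.12 m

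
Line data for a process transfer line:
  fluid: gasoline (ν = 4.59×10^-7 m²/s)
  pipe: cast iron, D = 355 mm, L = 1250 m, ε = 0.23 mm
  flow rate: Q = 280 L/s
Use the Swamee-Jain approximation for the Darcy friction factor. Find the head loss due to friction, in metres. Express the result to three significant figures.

h_f ≈ 25.8 m

V = 4Q/(πD²) = 4·0.280/(π·0.355²) = 2.829 m/s
Re = VD/ν = 2.829·0.355/4.59×10^-7 = 2.19×10^6 → turbulent
ε/D = 0.23/355 = 6.48×10^-4
Swamee-Jain: f = 0.01797
h_f = f(L/D)V²/(2g) = 0.01797·(1250/0.355)·2.829²/(2·9.81) = 25.81 m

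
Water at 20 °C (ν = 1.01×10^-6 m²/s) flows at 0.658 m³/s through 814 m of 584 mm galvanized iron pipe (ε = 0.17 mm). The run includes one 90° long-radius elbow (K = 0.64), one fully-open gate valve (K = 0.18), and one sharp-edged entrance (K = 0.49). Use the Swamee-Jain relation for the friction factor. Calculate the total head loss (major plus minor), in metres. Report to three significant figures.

V = 4Q/(πD²) = 2.456 m/s; V²/2g = 0.3076 m
Re = 1.42×10^6, ε/D = 2.91×10^-4 → f = 0.01546 (Swamee-Jain)
Major: h_f = f(L/D)·V²/2g = 0.01546·1394·0.3076 = 6.629 m
Minor: ΣK = 1.31; h_m = ΣK·V²/2g = 0.4029 m
Total H_L = 6.629 + 0.4029 = 7.032 m

H_L ≈ 7.03 m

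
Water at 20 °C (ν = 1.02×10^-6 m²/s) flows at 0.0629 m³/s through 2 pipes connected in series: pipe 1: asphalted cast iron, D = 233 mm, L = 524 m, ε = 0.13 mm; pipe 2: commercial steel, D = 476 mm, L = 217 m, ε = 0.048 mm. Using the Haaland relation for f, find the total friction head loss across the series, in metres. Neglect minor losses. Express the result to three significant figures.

Pipe 1: V = 1.475 m/s, Re = 3.37×10^5, ε/D = 5.58×10^-4, f = 0.01828, h_1 = f(L/D)V²/2g = 4.559 m
Pipe 2: V = 0.3535 m/s, Re = 1.65×10^5, ε/D = 1.01×10^-4, f = 0.01671, h_2 = f(L/D)V²/2g = 0.04851 m
Series → Q common, losses add: H = Σh = 4.608 m

H ≈ 4.61 m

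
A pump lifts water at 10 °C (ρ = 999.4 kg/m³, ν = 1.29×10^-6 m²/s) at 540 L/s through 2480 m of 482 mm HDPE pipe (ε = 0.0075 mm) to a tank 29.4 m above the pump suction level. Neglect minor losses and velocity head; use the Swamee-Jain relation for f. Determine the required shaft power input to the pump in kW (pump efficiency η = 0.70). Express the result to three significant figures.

V = 4Q/(πD²) = 2.959 m/s; Re = 1.11×10^6; ε/D = 1.56×10^-5; f = 0.01181
h_f = f(L/D)V²/2g = 27.13 m
Total head H = z + h_f = 29.4 + 27.13 = 56.53 m
P_hyd = ρgQH = 999.4·9.81·0.540·56.53 = 299.3 kW
P_shaft = P_hyd/η = 299.3/0.70 = 427.5 kW

P_shaft ≈ 428 kW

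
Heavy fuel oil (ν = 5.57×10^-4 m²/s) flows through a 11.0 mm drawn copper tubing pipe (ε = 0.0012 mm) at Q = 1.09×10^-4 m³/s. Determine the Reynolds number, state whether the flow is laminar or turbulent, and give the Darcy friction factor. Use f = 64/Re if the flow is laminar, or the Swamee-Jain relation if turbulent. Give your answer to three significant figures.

V = 4Q/(πD²) = 1.147 m/s
Re = VD/ν = 1.147·0.0110/5.57×10^-4 = 22.7
Re < 2300 → laminar → f = 64/Re = 2.825

Re ≈ 22.7; laminar; f = 64/Re ≈ 2.83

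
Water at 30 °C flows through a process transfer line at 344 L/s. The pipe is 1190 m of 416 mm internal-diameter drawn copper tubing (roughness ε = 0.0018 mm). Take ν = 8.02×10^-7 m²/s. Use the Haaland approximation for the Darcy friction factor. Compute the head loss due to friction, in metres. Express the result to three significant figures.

V = 4Q/(πD²) = 4·0.344/(π·0.416²) = 2.531 m/s
Re = VD/ν = 2.531·0.416/8.02×10^-7 = 1.31×10^6 → turbulent
ε/D = 0.0018/416 = 4.33×10^-6
Haaland: f = 0.01116
h_f = f(L/D)V²/(2g) = 0.01116·(1190/0.416)·2.531²/(2·9.81) = 10.42 m

h_f ≈ 10.4 m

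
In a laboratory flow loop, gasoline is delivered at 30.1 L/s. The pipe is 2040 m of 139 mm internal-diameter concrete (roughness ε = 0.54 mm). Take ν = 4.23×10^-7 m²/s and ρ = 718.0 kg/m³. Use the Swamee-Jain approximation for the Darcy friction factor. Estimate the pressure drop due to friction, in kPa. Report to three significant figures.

Δp ≈ 589 kPa

V = 4Q/(πD²) = 4·0.0301/(π·0.139²) = 1.984 m/s
Re = VD/ν = 1.984·0.139/4.23×10^-7 = 6.52×10^5 → turbulent
ε/D = 0.54/139 = 0.00388
Swamee-Jain: f = 0.02843
h_f = f(L/D)V²/(2g) = 0.02843·(2040/0.139)·1.984²/(2·9.81) = 83.69 m
Δp = ρg·h_f = 718.0·9.81·83.69 = 589.5 kPa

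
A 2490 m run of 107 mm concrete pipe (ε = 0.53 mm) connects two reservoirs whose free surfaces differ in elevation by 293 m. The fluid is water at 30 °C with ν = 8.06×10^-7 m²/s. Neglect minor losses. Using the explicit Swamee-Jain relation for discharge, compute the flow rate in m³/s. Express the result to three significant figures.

Q ≈ 0.0256 m³/s

Swamee-Jain (Type II): Q = -0.965·√(gD⁵h_f/L)·ln[ε/(3.7D) + √(3.17ν²L/(gD³h_f))]
√(gD⁵h_f/L) = √(9.81·0.107⁵·293/2490) = 0.004024
ε/(3.7D) = 0.00134; √(3.17ν²L/(gD³h_f)) = 3.82×10^-5
Q = -0.965·0.004024·ln(0.001377) = 0.02558 m³/s
Check: V = 2.84 m/s, Re = 3.78×10^5, f = 0.03065, h_f = 294 m ≈ 293 m ✓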